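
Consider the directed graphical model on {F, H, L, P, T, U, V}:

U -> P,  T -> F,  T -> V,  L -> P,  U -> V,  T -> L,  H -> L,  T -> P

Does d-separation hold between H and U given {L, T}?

Yes — H and U are d-separated given {L, T}.

4 paths connect H and U; each must be blocked for d-separation to hold:
Path 1: H → L → P ← U
  L is a chain here and L is conditioned on, so the path is blocked at L.
Path 2: H → L → P ← T → V ← U
  L is a chain here and L is conditioned on, so the path is blocked at L.
Path 3: H → L ← T → P ← U
  T is a fork here and T is conditioned on, so the path is blocked at T.
Path 4: H → L ← T → V ← U
  T is a fork here and T is conditioned on, so the path is blocked at T.
All paths are blocked; H ⊥ U | {L, T} holds.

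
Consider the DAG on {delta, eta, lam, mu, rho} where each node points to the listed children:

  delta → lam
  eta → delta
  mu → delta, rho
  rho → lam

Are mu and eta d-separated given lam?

No

2 paths connect mu and eta; each must be blocked for d-separation to hold:
Path 1: mu → delta ← eta
  delta is a collider and its descendant lam is conditioned on, which opens it — no node blocks this path, so it is active.
Path 2: mu → rho → lam ← delta ← eta
  rho is a chain and rho is not conditioned on; lam is a collider and lam is conditioned on, which opens it; delta is a chain and delta is not conditioned on — no node blocks this path, so it is active.
Since the path mu → delta ← eta is active, mu and eta are not d-separated given {lam}.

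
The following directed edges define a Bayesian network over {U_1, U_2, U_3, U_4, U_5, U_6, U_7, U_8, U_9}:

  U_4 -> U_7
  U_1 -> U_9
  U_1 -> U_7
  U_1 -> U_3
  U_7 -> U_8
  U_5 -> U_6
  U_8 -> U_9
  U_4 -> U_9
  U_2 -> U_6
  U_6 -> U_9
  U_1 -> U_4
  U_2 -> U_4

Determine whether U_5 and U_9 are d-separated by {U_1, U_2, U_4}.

No

We examine all 6 paths between U_5 and U_9:
Path 1: U_5 → U_6 ← U_2 → U_4 ← U_1 → U_9
  U_6 is a collider here and neither U_6 nor any of its descendants is conditioned on, so the collider stays closed — the path is blocked at U_6.
Path 2: U_5 → U_6 ← U_2 → U_4 ← U_1 → U_7 → U_8 → U_9
  U_6 is a collider here and neither U_6 nor any of its descendants is conditioned on, so the collider stays closed — the path is blocked at U_6.
Path 3: U_5 → U_6 ← U_2 → U_4 → U_9
  U_6 is a collider here and neither U_6 nor any of its descendants is conditioned on, so the collider stays closed — the path is blocked at U_6.
Path 4: U_5 → U_6 ← U_2 → U_4 → U_7 → U_8 → U_9
  U_6 is a collider here and neither U_6 nor any of its descendants is conditioned on, so the collider stays closed — the path is blocked at U_6.
Path 5: U_5 → U_6 ← U_2 → U_4 → U_7 ← U_1 → U_9
  U_6 is a collider here and neither U_6 nor any of its descendants is conditioned on, so the collider stays closed — the path is blocked at U_6.
Path 6: U_5 → U_6 → U_9
  U_6 is a chain and U_6 is not conditioned on — no node blocks this path, so it is active.
Because an active path exists, U_5 and U_9 are not d-separated.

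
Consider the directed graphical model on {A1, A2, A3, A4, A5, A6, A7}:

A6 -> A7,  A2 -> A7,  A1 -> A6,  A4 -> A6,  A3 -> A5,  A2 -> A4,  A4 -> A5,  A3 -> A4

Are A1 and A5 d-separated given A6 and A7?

Enumerating the 4 paths from A1 to A5 and testing each for blocking by {A6, A7}:
  1. A1 → A6 → A7 ← A2 → A4 ← A3 → A5 — A6:chain[blocks]; A7:collider[open]; A2:fork[open]; A4:collider[open]; A3:fork[open] ⇒ blocked
  2. A1 → A6 → A7 ← A2 → A4 → A5 — A6:chain[blocks]; A7:collider[open]; A2:fork[open]; A4:chain[open] ⇒ blocked
  3. A1 → A6 ← A4 ← A3 → A5 — A6:collider[open]; A4:chain[open]; A3:fork[open] ⇒ active
  4. A1 → A6 ← A4 → A5 — A6:collider[open]; A4:fork[open] ⇒ active
Since the path A1 → A6 ← A4 ← A3 → A5 is active, A1 and A5 are not d-separated given {A6, A7}.

No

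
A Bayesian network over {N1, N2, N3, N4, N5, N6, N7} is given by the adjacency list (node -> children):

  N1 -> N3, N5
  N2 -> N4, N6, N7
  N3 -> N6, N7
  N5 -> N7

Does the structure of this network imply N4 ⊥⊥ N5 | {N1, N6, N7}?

No

We examine all 4 paths between N4 and N5:
Path 1: N4 ← N2 → N7 ← N5
  N2 is a fork and N2 is not conditioned on; N7 is a collider and N7 is conditioned on, which opens it — no node blocks this path, so it is active.
Path 2: N4 ← N2 → N7 ← N3 ← N1 → N5
  N1 is a fork here and N1 is conditioned on, so the path is blocked at N1.
Path 3: N4 ← N2 → N6 ← N3 → N7 ← N5
  N2 is a fork and N2 is not conditioned on; N6 is a collider and N6 is conditioned on, which opens it; N3 is a fork and N3 is not conditioned on; N7 is a collider and N7 is conditioned on, which opens it — no node blocks this path, so it is active.
Path 4: N4 ← N2 → N6 ← N3 ← N1 → N5
  N1 is a fork here and N1 is conditioned on, so the path is blocked at N1.
At least one path is unblocked, so d-separation fails.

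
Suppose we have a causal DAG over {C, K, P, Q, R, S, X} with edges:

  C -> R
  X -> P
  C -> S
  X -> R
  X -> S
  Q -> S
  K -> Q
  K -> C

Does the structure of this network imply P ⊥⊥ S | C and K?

No

Enumerating the 3 paths from P to S and testing each for blocking by {C, K}:
Path 1: P ← X → S
  X is a fork and X is not conditioned on — no node blocks this path, so it is active.
Path 2: P ← X → R ← C → S
  R is a collider here and neither R nor any of its descendants is conditioned on, so the collider stays closed — the path is blocked at R.
Path 3: P ← X → R ← C ← K → Q → S
  R is a collider here and neither R nor any of its descendants is conditioned on, so the collider stays closed — the path is blocked at R.
At least one path is unblocked, so d-separation fails.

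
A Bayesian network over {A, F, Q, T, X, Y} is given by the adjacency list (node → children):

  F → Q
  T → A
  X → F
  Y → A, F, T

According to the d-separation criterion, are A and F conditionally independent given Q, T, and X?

No

Enumerating the 2 paths from A to F and testing each for blocking by {Q, T, X}:
Path 1: A ← Y → F
  Y is a fork and Y is not conditioned on — no node blocks this path, so it is active.
Path 2: A ← T ← Y → F
  T is a chain here and T is conditioned on, so the path is blocked at T.
At least one path is unblocked, so d-separation fails.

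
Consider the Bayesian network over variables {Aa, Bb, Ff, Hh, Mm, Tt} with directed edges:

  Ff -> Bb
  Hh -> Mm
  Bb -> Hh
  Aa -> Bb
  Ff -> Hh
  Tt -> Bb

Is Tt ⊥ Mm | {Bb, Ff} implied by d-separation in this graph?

Yes

2 paths connect Tt and Mm; each must be blocked for d-separation to hold:
Path 1: Tt → Bb → Hh → Mm
  Bb is a chain here and Bb is conditioned on, so the path is blocked at Bb.
Path 2: Tt → Bb ← Ff → Hh → Mm
  Ff is a fork here and Ff is conditioned on, so the path is blocked at Ff.
Since every path is blocked, d-separation holds.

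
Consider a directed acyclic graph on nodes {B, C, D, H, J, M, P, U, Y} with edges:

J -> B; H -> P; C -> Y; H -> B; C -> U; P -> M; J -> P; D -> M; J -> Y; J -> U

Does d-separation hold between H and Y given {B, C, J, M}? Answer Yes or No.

Yes — H and Y are d-separated given {B, C, J, M}.

We examine all 4 paths between H and Y:
  1. H → P ← J → Y — P:collider[open]; J:fork[blocks] ⇒ blocked
  2. H → P ← J → U ← C → Y — P:collider[open]; J:fork[blocks]; U:collider[blocks]; C:fork[blocks] ⇒ blocked
  3. H → B ← J → Y — B:collider[open]; J:fork[blocks] ⇒ blocked
  4. H → B ← J → U ← C → Y — B:collider[open]; J:fork[blocks]; U:collider[blocks]; C:fork[blocks] ⇒ blocked
Since every path is blocked, d-separation holds.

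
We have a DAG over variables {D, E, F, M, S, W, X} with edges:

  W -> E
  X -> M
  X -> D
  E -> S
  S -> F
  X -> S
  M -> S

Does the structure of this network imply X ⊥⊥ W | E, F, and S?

Yes — X and W are d-separated given {E, F, S}.

There are 2 undirected paths between X and W; checking each against the conditioning set {E, F, S}:
Path 1: X → S ← E ← W
  E is a chain here and E is conditioned on, so the path is blocked at E.
Path 2: X → M → S ← E ← W
  E is a chain here and E is conditioned on, so the path is blocked at E.
All paths are blocked; X ⊥ W | {E, F, S} holds.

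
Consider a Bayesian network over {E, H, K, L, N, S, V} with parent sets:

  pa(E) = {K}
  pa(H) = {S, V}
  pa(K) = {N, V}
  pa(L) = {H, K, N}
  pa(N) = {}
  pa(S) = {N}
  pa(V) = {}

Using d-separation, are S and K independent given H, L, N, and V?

Yes — S and K are d-separated given {H, L, N, V}.

6 paths connect S and K; each must be blocked for d-separation to hold:
Path 1: S ← N → K
  N is a fork here and N is conditioned on, so the path is blocked at N.
Path 2: S ← N → L ← K
  N is a fork here and N is conditioned on, so the path is blocked at N.
Path 3: S ← N → L ← H ← V → K
  N is a fork here and N is conditioned on, so the path is blocked at N.
Path 4: S → H → L ← N → K
  H is a chain here and H is conditioned on, so the path is blocked at H.
Path 5: S → H → L ← K
  H is a chain here and H is conditioned on, so the path is blocked at H.
Path 6: S → H ← V → K
  V is a fork here and V is conditioned on, so the path is blocked at V.
All paths are blocked; S ⊥ K | {H, L, N, V} holds.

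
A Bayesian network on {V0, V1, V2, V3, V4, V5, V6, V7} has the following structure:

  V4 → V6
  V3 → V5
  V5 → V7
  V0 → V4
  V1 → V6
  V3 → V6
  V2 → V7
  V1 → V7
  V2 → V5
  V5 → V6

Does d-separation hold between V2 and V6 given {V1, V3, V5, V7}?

We examine all 6 paths between V2 and V6:
  1. V2 → V5 → V6 — V5:chain[blocks] ⇒ blocked
  2. V2 → V5 ← V3 → V6 — V5:collider[open]; V3:fork[blocks] ⇒ blocked
  3. V2 → V5 → V7 ← V1 → V6 — V5:chain[blocks]; V7:collider[open]; V1:fork[blocks] ⇒ blocked
  4. V2 → V7 ← V5 → V6 — V7:collider[open]; V5:fork[blocks] ⇒ blocked
  5. V2 → V7 ← V5 ← V3 → V6 — V7:collider[open]; V5:chain[blocks]; V3:fork[blocks] ⇒ blocked
  6. V2 → V7 ← V1 → V6 — V7:collider[open]; V1:fork[blocks] ⇒ blocked
Every path is blocked, so V2 and V6 are d-separated given {V1, V3, V5, V7}.

Yes — V2 and V6 are d-separated given {V1, V3, V5, V7}.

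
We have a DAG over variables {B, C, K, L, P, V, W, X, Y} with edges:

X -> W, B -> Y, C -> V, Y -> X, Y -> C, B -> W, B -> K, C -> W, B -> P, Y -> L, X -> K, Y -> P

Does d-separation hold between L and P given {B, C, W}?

No

We examine all 6 paths between L and P:
  1. L ← Y ← B → P — Y:chain[open]; B:fork[blocks] ⇒ blocked
  2. L ← Y → P — Y:fork[open] ⇒ active
  3. L ← Y → C → W ← B → P — Y:fork[open]; C:chain[blocks]; W:collider[open]; B:fork[blocks] ⇒ blocked
  4. L ← Y → C → W ← X → K ← B → P — Y:fork[open]; C:chain[blocks]; W:collider[open]; X:fork[open]; K:collider[blocks]; B:fork[blocks] ⇒ blocked
  5. L ← Y → X → K ← B → P — Y:fork[open]; X:chain[open]; K:collider[blocks]; B:fork[blocks] ⇒ blocked
  6. L ← Y → X → W ← B → P — Y:fork[open]; X:chain[open]; W:collider[open]; B:fork[blocks] ⇒ blocked
Because an active path exists, L and P are not d-separated.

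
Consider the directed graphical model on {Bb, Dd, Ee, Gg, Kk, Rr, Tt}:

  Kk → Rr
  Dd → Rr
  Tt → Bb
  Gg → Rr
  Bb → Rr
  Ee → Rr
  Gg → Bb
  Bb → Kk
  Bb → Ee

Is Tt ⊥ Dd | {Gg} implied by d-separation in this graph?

Yes

Enumerating the 4 paths from Tt to Dd and testing each for blocking by {Gg}:
Path 1: Tt → Bb → Rr ← Dd
  Rr is a collider here and neither Rr nor any of its descendants is conditioned on, so the collider stays closed — the path is blocked at Rr.
Path 2: Tt → Bb ← Gg → Rr ← Dd
  Bb is a collider here and neither Bb nor any of its descendants is conditioned on, so the collider stays closed — the path is blocked at Bb.
Path 3: Tt → Bb → Ee → Rr ← Dd
  Rr is a collider here and neither Rr nor any of its descendants is conditioned on, so the collider stays closed — the path is blocked at Rr.
Path 4: Tt → Bb → Kk → Rr ← Dd
  Rr is a collider here and neither Rr nor any of its descendants is conditioned on, so the collider stays closed — the path is blocked at Rr.
Since every path is blocked, d-separation holds.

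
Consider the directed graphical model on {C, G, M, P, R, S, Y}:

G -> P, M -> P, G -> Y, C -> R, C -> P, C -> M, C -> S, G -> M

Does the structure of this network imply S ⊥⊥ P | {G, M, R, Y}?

No

Enumerating the 3 paths from S to P and testing each for blocking by {G, M, R, Y}:
Path 1: S ← C → M ← G → P
  G is a fork here and G is conditioned on, so the path is blocked at G.
Path 2: S ← C → M → P
  M is a chain here and M is conditioned on, so the path is blocked at M.
Path 3: S ← C → P
  C is a fork and C is not conditioned on — no node blocks this path, so it is active.
Because an active path exists, S and P are not d-separated.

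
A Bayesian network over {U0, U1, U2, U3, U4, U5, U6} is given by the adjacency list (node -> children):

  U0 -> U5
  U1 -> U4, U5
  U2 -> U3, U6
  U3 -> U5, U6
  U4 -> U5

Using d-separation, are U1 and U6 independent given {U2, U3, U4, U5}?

Enumerating the 4 paths from U1 to U6 and testing each for blocking by {U2, U3, U4, U5}:
  1. U1 → U5 ← U3 ← U2 → U6 — U5:collider[open]; U3:chain[blocks]; U2:fork[blocks] ⇒ blocked
  2. U1 → U5 ← U3 → U6 — U5:collider[open]; U3:fork[blocks] ⇒ blocked
  3. U1 → U4 → U5 ← U3 ← U2 → U6 — U4:chain[blocks]; U5:collider[open]; U3:chain[blocks]; U2:fork[blocks] ⇒ blocked
  4. U1 → U4 → U5 ← U3 → U6 — U4:chain[blocks]; U5:collider[open]; U3:fork[blocks] ⇒ blocked
Every path is blocked, so U1 and U6 are d-separated given {U2, U3, U4, U5}.

Yes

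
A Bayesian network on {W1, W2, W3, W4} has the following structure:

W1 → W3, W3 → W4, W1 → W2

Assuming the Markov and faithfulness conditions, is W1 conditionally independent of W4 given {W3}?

Only one path connects W1 and W4:
Path 1: W1 → W3 → W4
  W3 is a chain here and W3 is conditioned on, so the path is blocked at W3.
All paths are blocked; W1 ⊥ W4 | {W3} holds.

Yes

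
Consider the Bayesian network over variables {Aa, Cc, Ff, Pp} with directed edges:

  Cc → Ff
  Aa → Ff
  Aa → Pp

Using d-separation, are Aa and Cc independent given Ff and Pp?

No — Aa and Cc are not d-separated given {Ff, Pp}.

There is one path between Aa and Cc:
  1. Aa → Ff ← Cc — Ff:collider[open] ⇒ active
At least one path is unblocked, so d-separation fails.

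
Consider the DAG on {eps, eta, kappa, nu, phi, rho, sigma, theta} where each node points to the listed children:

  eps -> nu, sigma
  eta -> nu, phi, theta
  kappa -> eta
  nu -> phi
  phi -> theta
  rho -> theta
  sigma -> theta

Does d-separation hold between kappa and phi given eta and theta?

5 paths connect kappa and phi; each must be blocked for d-separation to hold:
Path 1: kappa → eta → nu → phi
  eta is a chain here and eta is conditioned on, so the path is blocked at eta.
Path 2: kappa → eta → nu ← eps → sigma → theta ← phi
  eta is a chain here and eta is conditioned on, so the path is blocked at eta.
Path 3: kappa → eta → theta ← sigma ← eps → nu → phi
  eta is a chain here and eta is conditioned on, so the path is blocked at eta.
Path 4: kappa → eta → theta ← phi
  eta is a chain here and eta is conditioned on, so the path is blocked at eta.
Path 5: kappa → eta → phi
  eta is a chain here and eta is conditioned on, so the path is blocked at eta.
Since every path is blocked, d-separation holds.

Yes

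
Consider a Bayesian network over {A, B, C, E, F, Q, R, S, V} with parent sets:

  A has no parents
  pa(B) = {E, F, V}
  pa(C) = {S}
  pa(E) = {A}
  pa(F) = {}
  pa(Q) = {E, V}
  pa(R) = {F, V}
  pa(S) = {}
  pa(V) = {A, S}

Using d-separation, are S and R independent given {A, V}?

We examine all 4 paths between S and R:
Path 1: S → V → R
  V is a chain here and V is conditioned on, so the path is blocked at V.
Path 2: S → V → Q ← E → B ← F → R
  V is a chain here and V is conditioned on, so the path is blocked at V.
Path 3: S → V → B ← F → R
  V is a chain here and V is conditioned on, so the path is blocked at V.
Path 4: S → V ← A → E → B ← F → R
  A is a fork here and A is conditioned on, so the path is blocked at A.
Every path is blocked, so S and R are d-separated given {A, V}.

Yes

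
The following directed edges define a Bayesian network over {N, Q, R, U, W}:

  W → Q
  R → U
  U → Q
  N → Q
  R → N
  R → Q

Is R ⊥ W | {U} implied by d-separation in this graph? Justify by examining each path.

We examine all 3 paths between R and W:
Path 1: R → N → Q ← W
  Q is a collider here and neither Q nor any of its descendants is conditioned on, so the collider stays closed — the path is blocked at Q.
Path 2: R → U → Q ← W
  U is a chain here and U is conditioned on, so the path is blocked at U.
Path 3: R → Q ← W
  Q is a collider here and neither Q nor any of its descendants is conditioned on, so the collider stays closed — the path is blocked at Q.
Since every path is blocked, d-separation holds.

Yes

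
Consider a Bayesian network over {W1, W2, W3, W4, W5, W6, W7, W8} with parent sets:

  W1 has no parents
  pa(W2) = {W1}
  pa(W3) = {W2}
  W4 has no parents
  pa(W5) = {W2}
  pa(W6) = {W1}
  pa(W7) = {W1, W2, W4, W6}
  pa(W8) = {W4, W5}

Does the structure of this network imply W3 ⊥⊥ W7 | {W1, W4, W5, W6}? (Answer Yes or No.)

We examine all 4 paths between W3 and W7:
  1. W3 ← W2 → W7 — W2:fork[open] ⇒ active
  2. W3 ← W2 → W5 → W8 ← W4 → W7 — W2:fork[open]; W5:chain[blocks]; W8:collider[blocks]; W4:fork[blocks] ⇒ blocked
  3. W3 ← W2 ← W1 → W7 — W2:chain[open]; W1:fork[blocks] ⇒ blocked
  4. W3 ← W2 ← W1 → W6 → W7 — W2:chain[open]; W1:fork[blocks]; W6:chain[blocks] ⇒ blocked
Since the path W3 ← W2 → W7 is active, W3 and W7 are not d-separated given {W1, W4, W5, W6}.

No — W3 and W7 are not d-separated given {W1, W4, W5, W6}.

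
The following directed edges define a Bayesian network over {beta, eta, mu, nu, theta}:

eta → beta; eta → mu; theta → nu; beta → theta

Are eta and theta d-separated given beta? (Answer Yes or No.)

There is one path between eta and theta:
Path 1: eta → beta → theta
  beta is a chain here and beta is conditioned on, so the path is blocked at beta.
All paths are blocked; eta ⊥ theta | {beta} holds.

Yes — eta and theta are d-separated given {beta}.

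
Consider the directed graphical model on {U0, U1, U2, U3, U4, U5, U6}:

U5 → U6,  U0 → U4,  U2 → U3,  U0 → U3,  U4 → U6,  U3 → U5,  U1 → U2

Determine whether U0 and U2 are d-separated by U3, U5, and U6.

No

2 paths connect U0 and U2; each must be blocked for d-separation to hold:
Path 1: U0 → U4 → U6 ← U5 ← U3 ← U2
  U5 is a chain here and U5 is conditioned on, so the path is blocked at U5.
Path 2: U0 → U3 ← U2
  U3 is a collider and U3 is conditioned on, which opens it — no node blocks this path, so it is active.
Since the path U0 → U3 ← U2 is active, U0 and U2 are not d-separated given {U3, U5, U6}.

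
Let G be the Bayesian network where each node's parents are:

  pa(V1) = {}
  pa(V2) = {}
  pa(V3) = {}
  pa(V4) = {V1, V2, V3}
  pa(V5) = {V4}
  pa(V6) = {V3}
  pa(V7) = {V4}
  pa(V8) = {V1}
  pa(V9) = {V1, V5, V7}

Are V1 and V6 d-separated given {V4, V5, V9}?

We examine all 3 paths between V1 and V6:
  1. V1 → V9 ← V7 ← V4 ← V3 → V6 — V9:collider[open]; V7:chain[open]; V4:chain[blocks]; V3:fork[open] ⇒ blocked
  2. V1 → V9 ← V5 ← V4 ← V3 → V6 — V9:collider[open]; V5:chain[blocks]; V4:chain[blocks]; V3:fork[open] ⇒ blocked
  3. V1 → V4 ← V3 → V6 — V4:collider[open]; V3:fork[open] ⇒ active
At least one path is unblocked, so d-separation fails.

No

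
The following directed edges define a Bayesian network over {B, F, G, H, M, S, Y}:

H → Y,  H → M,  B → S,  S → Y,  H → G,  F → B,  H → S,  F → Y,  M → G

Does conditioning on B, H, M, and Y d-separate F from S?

No

Enumerating the 3 paths from F to S and testing each for blocking by {B, H, M, Y}:
  1. F → B → S — B:chain[blocks] ⇒ blocked
  2. F → Y ← S — Y:collider[open] ⇒ active
  3. F → Y ← H → S — Y:collider[open]; H:fork[blocks] ⇒ blocked
Because an active path exists, F and S are not d-separated.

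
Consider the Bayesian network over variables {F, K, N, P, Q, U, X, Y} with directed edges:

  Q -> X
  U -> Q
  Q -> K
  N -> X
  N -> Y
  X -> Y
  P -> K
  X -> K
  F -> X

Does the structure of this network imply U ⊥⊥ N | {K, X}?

There are 4 undirected paths between U and N; checking each against the conditioning set {K, X}:
  1. U → Q → X ← N — Q:chain[open]; X:collider[open] ⇒ active
  2. U → Q → X → Y ← N — Q:chain[open]; X:chain[blocks]; Y:collider[blocks] ⇒ blocked
  3. U → Q → K ← X ← N — Q:chain[open]; K:collider[open]; X:chain[blocks] ⇒ blocked
  4. U → Q → K ← X → Y ← N — Q:chain[open]; K:collider[open]; X:fork[blocks]; Y:collider[blocks] ⇒ blocked
Since the path U → Q → X ← N is active, U and N are not d-separated given {K, X}.

No — U and N are not d-separated given {K, X}.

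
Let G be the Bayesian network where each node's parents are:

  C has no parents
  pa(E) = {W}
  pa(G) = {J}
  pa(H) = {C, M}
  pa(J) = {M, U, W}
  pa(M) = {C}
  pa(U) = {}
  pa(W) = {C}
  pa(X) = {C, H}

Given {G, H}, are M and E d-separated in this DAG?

No

There are 4 undirected paths between M and E; checking each against the conditioning set {G, H}:
Path 1: M ← C → W → E
  C is a fork and C is not conditioned on; W is a chain and W is not conditioned on — no node blocks this path, so it is active.
Path 2: M → H ← C → W → E
  H is a collider and H is conditioned on, which opens it; C is a fork and C is not conditioned on; W is a chain and W is not conditioned on — no node blocks this path, so it is active.
Path 3: M → H → X ← C → W → E
  H is a chain here and H is conditioned on, so the path is blocked at H.
Path 4: M → J ← W → E
  J is a collider and its descendant G is conditioned on, which opens it; W is a fork and W is not conditioned on — no node blocks this path, so it is active.
Since the path M ← C → W → E is active, M and E are not d-separated given {G, H}.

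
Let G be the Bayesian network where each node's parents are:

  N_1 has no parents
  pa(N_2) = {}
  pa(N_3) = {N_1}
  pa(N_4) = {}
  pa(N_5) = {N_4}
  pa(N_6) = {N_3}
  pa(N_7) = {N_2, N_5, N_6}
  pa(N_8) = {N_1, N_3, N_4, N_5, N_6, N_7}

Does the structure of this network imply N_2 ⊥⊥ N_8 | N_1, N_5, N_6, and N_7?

6 paths connect N_2 and N_8; each must be blocked for d-separation to hold:
Path 1: N_2 → N_7 ← N_6 → N_8
  N_6 is a fork here and N_6 is conditioned on, so the path is blocked at N_6.
Path 2: N_2 → N_7 ← N_6 ← N_3 → N_8
  N_6 is a chain here and N_6 is conditioned on, so the path is blocked at N_6.
Path 3: N_2 → N_7 ← N_6 ← N_3 ← N_1 → N_8
  N_6 is a chain here and N_6 is conditioned on, so the path is blocked at N_6.
Path 4: N_2 → N_7 ← N_5 → N_8
  N_5 is a fork here and N_5 is conditioned on, so the path is blocked at N_5.
Path 5: N_2 → N_7 ← N_5 ← N_4 → N_8
  N_5 is a chain here and N_5 is conditioned on, so the path is blocked at N_5.
Path 6: N_2 → N_7 → N_8
  N_7 is a chain here and N_7 is conditioned on, so the path is blocked at N_7.
Since every path is blocked, d-separation holds.

Yes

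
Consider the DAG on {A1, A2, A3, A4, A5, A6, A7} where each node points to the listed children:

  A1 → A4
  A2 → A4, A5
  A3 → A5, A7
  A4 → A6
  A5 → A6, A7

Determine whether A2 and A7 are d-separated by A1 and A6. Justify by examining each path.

We examine all 4 paths between A2 and A7:
Path 1: A2 → A4 → A6 ← A5 ← A3 → A7
  A4 is a chain and A4 is not conditioned on; A6 is a collider and A6 is conditioned on, which opens it; A5 is a chain and A5 is not conditioned on; A3 is a fork and A3 is not conditioned on — no node blocks this path, so it is active.
Path 2: A2 → A4 → A6 ← A5 → A7
  A4 is a chain and A4 is not conditioned on; A6 is a collider and A6 is conditioned on, which opens it; A5 is a fork and A5 is not conditioned on — no node blocks this path, so it is active.
Path 3: A2 → A5 ← A3 → A7
  A5 is a collider and its descendant A6 is conditioned on, which opens it; A3 is a fork and A3 is not conditioned on — no node blocks this path, so it is active.
Path 4: A2 → A5 → A7
  A5 is a chain and A5 is not conditioned on — no node blocks this path, so it is active.
At least one path is unblocked, so d-separation fails.

No — A2 and A7 are not d-separated given {A1, A6}.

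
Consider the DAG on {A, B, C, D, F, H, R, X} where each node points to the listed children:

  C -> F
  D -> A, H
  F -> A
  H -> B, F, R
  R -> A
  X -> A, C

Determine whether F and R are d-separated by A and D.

6 paths connect F and R; each must be blocked for d-separation to hold:
Path 1: F ← C ← X → A ← D → H → R
  D is a fork here and D is conditioned on, so the path is blocked at D.
Path 2: F ← C ← X → A ← R
  C is a chain and C is not conditioned on; X is a fork and X is not conditioned on; A is a collider and A is conditioned on, which opens it — no node blocks this path, so it is active.
Path 3: F ← H ← D → A ← R
  D is a fork here and D is conditioned on, so the path is blocked at D.
Path 4: F ← H → R
  H is a fork and H is not conditioned on — no node blocks this path, so it is active.
Path 5: F → A ← D → H → R
  D is a fork here and D is conditioned on, so the path is blocked at D.
Path 6: F → A ← R
  A is a collider and A is conditioned on, which opens it — no node blocks this path, so it is active.
Since the path F ← C ← X → A ← R is active, F and R are not d-separated given {A, D}.

No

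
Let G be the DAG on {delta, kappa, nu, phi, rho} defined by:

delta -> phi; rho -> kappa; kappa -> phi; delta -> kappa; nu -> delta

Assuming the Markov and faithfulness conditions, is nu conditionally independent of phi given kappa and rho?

2 paths connect nu and phi; each must be blocked for d-separation to hold:
  1. nu → delta → phi — delta:chain[open] ⇒ active
  2. nu → delta → kappa → phi — delta:chain[open]; kappa:chain[blocks] ⇒ blocked
At least one path is unblocked, so d-separation fails.

No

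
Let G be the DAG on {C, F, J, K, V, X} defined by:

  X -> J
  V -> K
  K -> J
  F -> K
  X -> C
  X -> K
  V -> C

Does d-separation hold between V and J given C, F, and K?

4 paths connect V and J; each must be blocked for d-separation to hold:
Path 1: V → K ← X → J
  K is a collider and K is conditioned on, which opens it; X is a fork and X is not conditioned on — no node blocks this path, so it is active.
Path 2: V → K → J
  K is a chain here and K is conditioned on, so the path is blocked at K.
Path 3: V → C ← X → K → J
  K is a chain here and K is conditioned on, so the path is blocked at K.
Path 4: V → C ← X → J
  C is a collider and C is conditioned on, which opens it; X is a fork and X is not conditioned on — no node blocks this path, so it is active.
Since the path V → K ← X → J is active, V and J are not d-separated given {C, F, K}.

No — V and J are not d-separated given {C, F, K}.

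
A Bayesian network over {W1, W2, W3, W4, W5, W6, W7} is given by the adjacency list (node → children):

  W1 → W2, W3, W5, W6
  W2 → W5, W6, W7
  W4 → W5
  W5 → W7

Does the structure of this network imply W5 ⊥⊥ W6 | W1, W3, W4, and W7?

We examine all 6 paths between W5 and W6:
Path 1: W5 → W7 ← W2 ← W1 → W6
  W1 is a fork here and W1 is conditioned on, so the path is blocked at W1.
Path 2: W5 → W7 ← W2 → W6
  W7 is a collider and W7 is conditioned on, which opens it; W2 is a fork and W2 is not conditioned on — no node blocks this path, so it is active.
Path 3: W5 ← W2 ← W1 → W6
  W1 is a fork here and W1 is conditioned on, so the path is blocked at W1.
Path 4: W5 ← W2 → W6
  W2 is a fork and W2 is not conditioned on — no node blocks this path, so it is active.
Path 5: W5 ← W1 → W2 → W6
  W1 is a fork here and W1 is conditioned on, so the path is blocked at W1.
Path 6: W5 ← W1 → W6
  W1 is a fork here and W1 is conditioned on, so the path is blocked at W1.
At least one path is unblocked, so d-separation fails.

No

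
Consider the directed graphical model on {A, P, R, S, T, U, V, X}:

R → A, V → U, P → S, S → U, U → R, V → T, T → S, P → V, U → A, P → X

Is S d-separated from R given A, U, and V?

There are 6 undirected paths between S and R; checking each against the conditioning set {A, U, V}:
  1. S ← T ← V → U → A ← R — T:chain[open]; V:fork[blocks]; U:chain[blocks]; A:collider[open] ⇒ blocked
  2. S ← T ← V → U → R — T:chain[open]; V:fork[blocks]; U:chain[blocks] ⇒ blocked
  3. S → U → A ← R — U:chain[blocks]; A:collider[open] ⇒ blocked
  4. S → U → R — U:chain[blocks] ⇒ blocked
  5. S ← P → V → U → A ← R — P:fork[open]; V:chain[blocks]; U:chain[blocks]; A:collider[open] ⇒ blocked
  6. S ← P → V → U → R — P:fork[open]; V:chain[blocks]; U:chain[blocks] ⇒ blocked
All paths are blocked; S ⊥ R | {A, U, V} holds.

Yes — S and R are d-separated given {A, U, V}.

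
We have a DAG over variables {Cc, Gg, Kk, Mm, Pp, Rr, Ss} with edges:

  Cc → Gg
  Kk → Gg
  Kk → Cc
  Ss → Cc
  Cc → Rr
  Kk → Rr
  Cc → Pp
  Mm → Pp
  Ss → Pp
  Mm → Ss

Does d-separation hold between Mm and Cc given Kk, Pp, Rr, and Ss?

Enumerating the 4 paths from Mm to Cc and testing each for blocking by {Kk, Pp, Rr, Ss}:
  1. Mm → Pp ← Ss → Cc — Pp:collider[open]; Ss:fork[blocks] ⇒ blocked
  2. Mm → Pp ← Cc — Pp:collider[open] ⇒ active
  3. Mm → Ss → Pp ← Cc — Ss:chain[blocks]; Pp:collider[open] ⇒ blocked
  4. Mm → Ss → Cc — Ss:chain[blocks] ⇒ blocked
At least one path is unblocked, so d-separation fails.

No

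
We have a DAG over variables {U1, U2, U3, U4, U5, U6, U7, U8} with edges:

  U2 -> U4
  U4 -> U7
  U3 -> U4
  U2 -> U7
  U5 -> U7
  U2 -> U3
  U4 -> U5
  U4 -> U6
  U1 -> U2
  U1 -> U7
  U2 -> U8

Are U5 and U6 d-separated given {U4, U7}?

We examine all 6 paths between U5 and U6:
Path 1: U5 ← U4 → U6
  U4 is a fork here and U4 is conditioned on, so the path is blocked at U4.
Path 2: U5 → U7 ← U2 → U4 → U6
  U4 is a chain here and U4 is conditioned on, so the path is blocked at U4.
Path 3: U5 → U7 ← U2 → U3 → U4 → U6
  U4 is a chain here and U4 is conditioned on, so the path is blocked at U4.
Path 4: U5 → U7 ← U4 → U6
  U4 is a fork here and U4 is conditioned on, so the path is blocked at U4.
Path 5: U5 → U7 ← U1 → U2 → U4 → U6
  U4 is a chain here and U4 is conditioned on, so the path is blocked at U4.
Path 6: U5 → U7 ← U1 → U2 → U3 → U4 → U6
  U4 is a chain here and U4 is conditioned on, so the path is blocked at U4.
All paths are blocked; U5 ⊥ U6 | {U4, U7} holds.

Yes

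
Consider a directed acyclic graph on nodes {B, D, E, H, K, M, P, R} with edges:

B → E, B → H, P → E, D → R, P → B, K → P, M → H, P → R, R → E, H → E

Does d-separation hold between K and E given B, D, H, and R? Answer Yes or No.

There are 4 undirected paths between K and E; checking each against the conditioning set {B, D, H, R}:
Path 1: K → P → E
  P is a chain and P is not conditioned on — no node blocks this path, so it is active.
Path 2: K → P → R → E
  R is a chain here and R is conditioned on, so the path is blocked at R.
Path 3: K → P → B → H → E
  B is a chain here and B is conditioned on, so the path is blocked at B.
Path 4: K → P → B → E
  B is a chain here and B is conditioned on, so the path is blocked at B.
Because an active path exists, K and E are not d-separated.

No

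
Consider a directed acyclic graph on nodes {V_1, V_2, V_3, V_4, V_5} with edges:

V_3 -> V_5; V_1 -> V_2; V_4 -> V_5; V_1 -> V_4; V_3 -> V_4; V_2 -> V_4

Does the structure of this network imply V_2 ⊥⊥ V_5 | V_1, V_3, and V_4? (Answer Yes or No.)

Enumerating the 4 paths from V_2 to V_5 and testing each for blocking by {V_1, V_3, V_4}:
Path 1: V_2 ← V_1 → V_4 → V_5
  V_1 is a fork here and V_1 is conditioned on, so the path is blocked at V_1.
Path 2: V_2 ← V_1 → V_4 ← V_3 → V_5
  V_1 is a fork here and V_1 is conditioned on, so the path is blocked at V_1.
Path 3: V_2 → V_4 → V_5
  V_4 is a chain here and V_4 is conditioned on, so the path is blocked at V_4.
Path 4: V_2 → V_4 ← V_3 → V_5
  V_3 is a fork here and V_3 is conditioned on, so the path is blocked at V_3.
Every path is blocked, so V_2 and V_5 are d-separated given {V_1, V_3, V_4}.

Yes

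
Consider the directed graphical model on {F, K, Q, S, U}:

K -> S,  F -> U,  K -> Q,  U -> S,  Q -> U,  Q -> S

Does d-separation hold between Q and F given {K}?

We examine all 3 paths between Q and F:
Path 1: Q ← K → S ← U ← F
  K is a fork here and K is conditioned on, so the path is blocked at K.
Path 2: Q → S ← U ← F
  S is a collider here and neither S nor any of its descendants is conditioned on, so the collider stays closed — the path is blocked at S.
Path 3: Q → U ← F
  U is a collider here and neither U nor any of its descendants is conditioned on, so the collider stays closed — the path is blocked at U.
Every path is blocked, so Q and F are d-separated given {K}.

Yes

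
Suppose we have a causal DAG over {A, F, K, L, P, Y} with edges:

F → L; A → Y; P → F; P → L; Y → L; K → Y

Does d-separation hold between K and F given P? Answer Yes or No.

Yes

We examine all 2 paths between K and F:
Path 1: K → Y → L ← P → F
  L is a collider here and neither L nor any of its descendants is conditioned on, so the collider stays closed — the path is blocked at L.
Path 2: K → Y → L ← F
  L is a collider here and neither L nor any of its descendants is conditioned on, so the collider stays closed — the path is blocked at L.
Since every path is blocked, d-separation holds.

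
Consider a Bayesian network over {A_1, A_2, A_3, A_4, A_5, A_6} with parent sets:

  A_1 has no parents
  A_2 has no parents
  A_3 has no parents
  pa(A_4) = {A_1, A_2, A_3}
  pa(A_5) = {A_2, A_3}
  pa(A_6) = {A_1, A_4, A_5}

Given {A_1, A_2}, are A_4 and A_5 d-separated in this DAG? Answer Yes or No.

Enumerating the 4 paths from A_4 to A_5 and testing each for blocking by {A_1, A_2}:
Path 1: A_4 → A_6 ← A_5
  A_6 is a collider here and neither A_6 nor any of its descendants is conditioned on, so the collider stays closed — the path is blocked at A_6.
Path 2: A_4 ← A_1 → A_6 ← A_5
  A_1 is a fork here and A_1 is conditioned on, so the path is blocked at A_1.
Path 3: A_4 ← A_3 → A_5
  A_3 is a fork and A_3 is not conditioned on — no node blocks this path, so it is active.
Path 4: A_4 ← A_2 → A_5
  A_2 is a fork here and A_2 is conditioned on, so the path is blocked at A_2.
Because an active path exists, A_4 and A_5 are not d-separated.

No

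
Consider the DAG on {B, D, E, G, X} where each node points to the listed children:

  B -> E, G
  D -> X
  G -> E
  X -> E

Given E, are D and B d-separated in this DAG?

No — D and B are not d-separated given {E}.

Enumerating the 2 paths from D to B and testing each for blocking by {E}:
Path 1: D → X → E ← B
  X is a chain and X is not conditioned on; E is a collider and E is conditioned on, which opens it — no node blocks this path, so it is active.
Path 2: D → X → E ← G ← B
  X is a chain and X is not conditioned on; E is a collider and E is conditioned on, which opens it; G is a chain and G is not conditioned on — no node blocks this path, so it is active.
Because an active path exists, D and B are not d-separated.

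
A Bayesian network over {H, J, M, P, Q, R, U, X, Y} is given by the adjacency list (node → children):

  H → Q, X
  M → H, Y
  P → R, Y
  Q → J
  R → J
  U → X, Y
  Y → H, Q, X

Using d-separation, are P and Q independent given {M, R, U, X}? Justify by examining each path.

Enumerating the 6 paths from P to Q and testing each for blocking by {M, R, U, X}:
Path 1: P → R → J ← Q
  R is a chain here and R is conditioned on, so the path is blocked at R.
Path 2: P → Y → Q
  Y is a chain and Y is not conditioned on — no node blocks this path, so it is active.
Path 3: P → Y ← U → X ← H → Q
  U is a fork here and U is conditioned on, so the path is blocked at U.
Path 4: P → Y → H → Q
  Y is a chain and Y is not conditioned on; H is a chain and H is not conditioned on — no node blocks this path, so it is active.
Path 5: P → Y → X ← H → Q
  Y is a chain and Y is not conditioned on; X is a collider and X is conditioned on, which opens it; H is a fork and H is not conditioned on — no node blocks this path, so it is active.
Path 6: P → Y ← M → H → Q
  M is a fork here and M is conditioned on, so the path is blocked at M.
Because an active path exists, P and Q are not d-separated.

No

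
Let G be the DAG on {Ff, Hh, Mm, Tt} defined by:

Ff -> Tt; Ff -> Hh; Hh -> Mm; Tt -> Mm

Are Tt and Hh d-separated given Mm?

No

2 paths connect Tt and Hh; each must be blocked for d-separation to hold:
Path 1: Tt → Mm ← Hh
  Mm is a collider and Mm is conditioned on, which opens it — no node blocks this path, so it is active.
Path 2: Tt ← Ff → Hh
  Ff is a fork and Ff is not conditioned on — no node blocks this path, so it is active.
At least one path is unblocked, so d-separation fails.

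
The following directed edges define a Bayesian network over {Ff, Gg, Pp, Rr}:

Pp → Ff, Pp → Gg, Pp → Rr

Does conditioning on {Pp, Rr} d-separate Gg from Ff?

Yes

The only undirected path from Gg to Ff is:
  1. Gg ← Pp → Ff — Pp:fork[blocks] ⇒ blocked
All paths are blocked; Gg ⊥ Ff | {Pp, Rr} holds.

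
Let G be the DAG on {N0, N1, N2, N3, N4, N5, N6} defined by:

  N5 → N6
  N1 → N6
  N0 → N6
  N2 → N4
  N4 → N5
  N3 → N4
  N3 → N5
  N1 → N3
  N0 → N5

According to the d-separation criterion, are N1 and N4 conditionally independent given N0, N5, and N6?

No — N1 and N4 are not d-separated given {N0, N5, N6}.

Enumerating the 6 paths from N1 to N4 and testing each for blocking by {N0, N5, N6}:
Path 1: N1 → N3 → N5 ← N4
  N3 is a chain and N3 is not conditioned on; N5 is a collider and N5 is conditioned on, which opens it — no node blocks this path, so it is active.
Path 2: N1 → N3 → N4
  N3 is a chain and N3 is not conditioned on — no node blocks this path, so it is active.
Path 3: N1 → N6 ← N0 → N5 ← N4
  N0 is a fork here and N0 is conditioned on, so the path is blocked at N0.
Path 4: N1 → N6 ← N0 → N5 ← N3 → N4
  N0 is a fork here and N0 is conditioned on, so the path is blocked at N0.
Path 5: N1 → N6 ← N5 ← N4
  N5 is a chain here and N5 is conditioned on, so the path is blocked at N5.
Path 6: N1 → N6 ← N5 ← N3 → N4
  N5 is a chain here and N5 is conditioned on, so the path is blocked at N5.
Because an active path exists, N1 and N4 are not d-separated.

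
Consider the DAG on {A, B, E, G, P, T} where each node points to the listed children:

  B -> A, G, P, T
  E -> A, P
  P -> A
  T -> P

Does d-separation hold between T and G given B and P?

There are 4 undirected paths between T and G; checking each against the conditioning set {B, P}:
Path 1: T ← B → G
  B is a fork here and B is conditioned on, so the path is blocked at B.
Path 2: T → P ← B → G
  B is a fork here and B is conditioned on, so the path is blocked at B.
Path 3: T → P ← E → A ← B → G
  A is a collider here and neither A nor any of its descendants is conditioned on, so the collider stays closed — the path is blocked at A.
Path 4: T → P → A ← B → G
  P is a chain here and P is conditioned on, so the path is blocked at P.
Since every path is blocked, d-separation holds.

Yes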